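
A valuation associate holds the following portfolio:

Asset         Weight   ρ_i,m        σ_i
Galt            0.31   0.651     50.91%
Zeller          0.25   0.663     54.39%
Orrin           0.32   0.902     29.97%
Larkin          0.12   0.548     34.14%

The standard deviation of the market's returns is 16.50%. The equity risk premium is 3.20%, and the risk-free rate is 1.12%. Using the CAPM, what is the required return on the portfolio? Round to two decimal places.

β_Galt = 0.651 × 50.91% / 16.50% = 2.0086
β_Zeller = 0.663 × 54.39% / 16.50% = 2.1855
β_Orrin = 0.902 × 29.97% / 16.50% = 1.6384
β_Larkin = 0.548 × 34.14% / 16.50% = 1.1339
β_P = Σ w_i β_i = 0.31×2.0086 + 0.25×2.1855 + 0.32×1.6384 + 0.12×1.1339 = 1.8294
E(R_P) = R_f + β_P × MRP = 1.12% + 1.8294 × 3.20% = 6.97%

6.97%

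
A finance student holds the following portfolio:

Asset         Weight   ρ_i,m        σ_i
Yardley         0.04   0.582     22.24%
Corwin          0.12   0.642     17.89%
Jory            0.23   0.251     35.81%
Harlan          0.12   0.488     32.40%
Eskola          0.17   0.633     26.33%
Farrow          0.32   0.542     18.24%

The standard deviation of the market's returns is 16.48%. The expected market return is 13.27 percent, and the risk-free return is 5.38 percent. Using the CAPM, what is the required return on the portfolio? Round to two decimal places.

11.06%

β_Yardley = 0.582 × 22.24% / 16.48% = 0.7854
β_Corwin = 0.642 × 17.89% / 16.48% = 0.6969
β_Jory = 0.251 × 35.81% / 16.48% = 0.5454
β_Harlan = 0.488 × 32.40% / 16.48% = 0.9594
β_Eskola = 0.633 × 26.33% / 16.48% = 1.0113
β_Farrow = 0.542 × 18.24% / 16.48% = 0.5999
β_P = Σ w_i β_i = 0.04×0.7854 + 0.12×0.6969 + 0.23×0.5454 + 0.12×0.9594 + 0.17×1.0113 + 0.32×0.5999 = 0.7195
MRP = 13.27% − 5.38% = 7.89%
E(R_P) = R_f + β_P × MRP = 5.38% + 0.7195 × 7.89% = 11.06%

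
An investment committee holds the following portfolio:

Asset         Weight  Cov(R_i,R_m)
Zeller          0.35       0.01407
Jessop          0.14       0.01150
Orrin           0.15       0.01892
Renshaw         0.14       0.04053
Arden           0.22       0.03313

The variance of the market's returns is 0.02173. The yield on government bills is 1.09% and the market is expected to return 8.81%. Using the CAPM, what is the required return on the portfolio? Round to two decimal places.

β_Zeller = 0.01407 / 0.02173 = 0.6475
β_Jessop = 0.01150 / 0.02173 = 0.5292
β_Orrin = 0.01892 / 0.02173 = 0.8707
β_Renshaw = 0.04053 / 0.02173 = 1.8652
β_Arden = 0.03313 / 0.02173 = 1.5246
β_P = Σ w_i β_i = 0.35×0.6475 + 0.14×0.5292 + 0.15×0.8707 + 0.14×1.8652 + 0.22×1.5246 = 1.0279
MRP = 8.81% − 1.09% = 7.72%
E(R_P) = R_f + β_P × MRP = 1.09% + 1.0279 × 7.72% = 9.03%

9.03%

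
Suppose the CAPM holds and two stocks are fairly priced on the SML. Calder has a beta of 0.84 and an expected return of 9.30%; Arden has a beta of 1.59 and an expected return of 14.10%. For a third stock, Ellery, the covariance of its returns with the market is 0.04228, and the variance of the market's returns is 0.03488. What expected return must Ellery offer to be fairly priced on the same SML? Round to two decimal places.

11.68%

MRP = (14.10% − 9.30%) / (1.59 − 0.84) = 6.4000%
R_f = 9.30% − 0.84 × 6.4000% = 3.9240%
β_Ellery = Cov / Var(R_m) = 0.04228 / 0.03488 = 1.2122
E(R_Ellery) = R_f + β × MRP = 3.9240% + 1.2122 × 6.4000% = 11.68%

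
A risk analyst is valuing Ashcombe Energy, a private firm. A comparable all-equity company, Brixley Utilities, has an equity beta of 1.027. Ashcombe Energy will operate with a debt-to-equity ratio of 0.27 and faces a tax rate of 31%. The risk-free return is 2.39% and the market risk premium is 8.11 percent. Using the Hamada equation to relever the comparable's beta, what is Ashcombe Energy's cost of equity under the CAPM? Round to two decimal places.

12.27%

β_L = β_U × [1 + (1 − t)(D/E)] = 1.027 × [1 + (1 − 0.31) × 0.27]
    = 1.027 × [1 + 0.69 × 0.27] = 1.027 × 1.1863 = 1.2183
E(R) = R_f + β_L × MRP = 2.39% + 1.2183 × 8.11% = 12.27%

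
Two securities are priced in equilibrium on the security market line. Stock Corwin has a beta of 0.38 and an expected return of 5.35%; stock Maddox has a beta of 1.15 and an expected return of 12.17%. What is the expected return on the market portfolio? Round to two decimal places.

10.84%

Both satisfy E(R) = R_f + β·MRP, so the slope of the SML is
MRP = (12.17% − 5.35%) / (1.15 − 0.38) = 6.82% / 0.77 = 8.8571%
R_f = E(R_Corwin) − β_Corwin·MRP = 5.35% − 0.38 × 8.8571% = 1.9843%
E(R_m) = R_f + MRP = 1.9843% + 8.8571% = 10.84%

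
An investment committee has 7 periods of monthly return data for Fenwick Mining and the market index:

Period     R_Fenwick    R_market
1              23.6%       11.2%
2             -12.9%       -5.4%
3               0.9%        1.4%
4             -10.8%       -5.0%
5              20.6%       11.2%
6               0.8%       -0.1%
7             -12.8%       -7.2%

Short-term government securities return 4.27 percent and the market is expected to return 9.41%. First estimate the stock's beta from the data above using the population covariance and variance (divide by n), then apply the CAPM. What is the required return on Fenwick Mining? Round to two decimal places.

Mean R_i = (23.6 − 12.9 + 0.9 − 10.8 + 20.6 + 0.8 − 12.8) / 7 = 1.3429%
Mean R_m = (11.2 − 5.4 + 1.4 − 5.0 + 11.2 − 0.1 − 7.2) / 7 = 0.8714%
Σ(R_i − R̄_i)(R_m − R̄_m) = 703.8486  ⇒  Cov = 703.8486 / 7 = 100.5498
Σ(R_m − R̄_m)² = 353.5343  ⇒  Var(R_m) = 353.5343 / 7 = 50.5049
β = Cov / Var(R_m) = 100.5498 / 50.5049 = 1.9909
MRP = 9.41% − 4.27% = 5.14%
E(R) = R_f + β × MRP = 4.27% + 1.9909 × 5.14% = 14.50%

14.50%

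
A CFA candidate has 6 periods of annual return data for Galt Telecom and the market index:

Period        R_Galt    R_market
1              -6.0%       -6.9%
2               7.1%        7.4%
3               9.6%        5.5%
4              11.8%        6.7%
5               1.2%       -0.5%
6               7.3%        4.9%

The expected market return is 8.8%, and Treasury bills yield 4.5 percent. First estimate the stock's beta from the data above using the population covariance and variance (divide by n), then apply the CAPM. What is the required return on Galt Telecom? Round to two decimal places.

Mean R_i = (-6.0 + 7.1 + 9.6 + 11.8 + 1.2 + 7.3) / 6 = 5.1667%
Mean R_m = (-6.9 + 7.4 + 5.5 + 6.7 − 0.5 + 4.9) / 6 = 2.8500%
Σ(R_i − R̄_i)(R_m − R̄_m) = 172.6200  ⇒  Cov = 172.6200 / 6 = 28.7700
Σ(R_m − R̄_m)² = 153.0350  ⇒  Var(R_m) = 153.0350 / 6 = 25.5058
β = Cov / Var(R_m) = 28.7700 / 25.5058 = 1.1280
MRP = 8.8% − 4.5% = 4.30%
E(R) = R_f + β × MRP = 4.5% + 1.1280 × 4.3% = 9.35%

9.35%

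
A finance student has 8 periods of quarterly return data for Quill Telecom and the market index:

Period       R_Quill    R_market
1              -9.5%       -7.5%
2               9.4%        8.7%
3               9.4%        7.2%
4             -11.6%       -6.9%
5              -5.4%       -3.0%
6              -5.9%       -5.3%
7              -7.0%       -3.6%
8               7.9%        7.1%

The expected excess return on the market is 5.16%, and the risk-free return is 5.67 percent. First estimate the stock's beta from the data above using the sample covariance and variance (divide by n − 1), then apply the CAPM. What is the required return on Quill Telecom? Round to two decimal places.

Mean R_i = (-9.5 + 9.4 + 9.4 − 11.6 − 5.4 − 5.9 − 7.0 + 7.9) / 8 = -1.5875%
Mean R_m = (-7.5 + 8.7 + 7.2 − 6.9 − 3.0 − 5.3 − 3.6 + 7.1) / 8 = -0.4125%
Σ(R_i − R̄_i)(R_m − R̄_m) = 424.2713  ⇒  Cov = 424.2713 / 7 = 60.6102
Σ(R_m − R̄_m)² = 330.4888  ⇒  Var(R_m) = 330.4888 / 7 = 47.2127
β = Cov / Var(R_m) = 60.6102 / 47.2127 = 1.2838
E(R) = R_f + β × MRP = 5.67% + 1.2838 × 5.16% = 12.29%

12.29%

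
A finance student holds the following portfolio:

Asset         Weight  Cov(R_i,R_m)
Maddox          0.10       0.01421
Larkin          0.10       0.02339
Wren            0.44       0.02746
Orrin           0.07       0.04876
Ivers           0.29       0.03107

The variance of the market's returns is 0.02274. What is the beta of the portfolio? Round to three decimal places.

1.243

β_Maddox = 0.01421 / 0.02274 = 0.6249
β_Larkin = 0.02339 / 0.02274 = 1.0286
β_Wren = 0.02746 / 0.02274 = 1.2076
β_Orrin = 0.04876 / 0.02274 = 2.1442
β_Ivers = 0.03107 / 0.02274 = 1.3663
β_P = Σ w_i β_i = 0.10×0.6249 + 0.10×1.0286 + 0.44×1.2076 + 0.07×2.1442 + 0.29×1.3663 = 1.2430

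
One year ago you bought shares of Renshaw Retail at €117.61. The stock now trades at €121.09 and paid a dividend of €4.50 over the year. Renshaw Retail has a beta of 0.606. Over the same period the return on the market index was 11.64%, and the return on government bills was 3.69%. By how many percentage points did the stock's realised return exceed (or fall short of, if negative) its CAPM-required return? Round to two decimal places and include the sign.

-1.72%

Realised HPR = (P1 + D1 − P0) / P0 = (121.09 + 4.50 − 117.61) / 117.61 = 7.98 / 117.61 = 6.7851%
MRP = 11.64% − 3.69% = 7.95%
CAPM required = R_f + β·MRP = 3.69% + 0.606 × 7.95% = 8.50770%
α = realised − required = 6.7851% − 8.50770% = -1.72%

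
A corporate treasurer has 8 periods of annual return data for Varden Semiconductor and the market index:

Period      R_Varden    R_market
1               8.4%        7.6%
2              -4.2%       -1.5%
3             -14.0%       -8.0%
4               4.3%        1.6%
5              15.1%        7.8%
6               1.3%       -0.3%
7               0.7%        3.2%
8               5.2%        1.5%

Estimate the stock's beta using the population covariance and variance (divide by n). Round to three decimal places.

Mean R_i = (8.4 − 4.2 − 14.0 + 4.3 + 15.1 + 1.3 + 0.7 + 5.2) / 8 = 2.1000%
Mean R_m = (7.6 − 1.5 − 8.0 + 1.6 + 7.8 − 0.3 + 3.2 + 1.5) / 8 = 1.4875%
Σ(R_i − R̄_i)(R_m − R̄_m) = 291.4600  ⇒  Cov = 291.4600 / 8 = 36.4325
Σ(R_m − R̄_m)² = 182.2888  ⇒  Var(R_m) = 182.2888 / 8 = 22.7861
β = Cov / Var(R_m) = 36.4325 / 22.7861 = 1.5989

1.599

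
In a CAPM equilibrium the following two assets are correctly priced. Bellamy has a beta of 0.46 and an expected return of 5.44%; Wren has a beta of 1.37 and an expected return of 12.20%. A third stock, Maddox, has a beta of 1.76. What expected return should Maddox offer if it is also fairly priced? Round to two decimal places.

MRP (SML slope) = (12.20% − 5.44%) / (1.37 − 0.46) = 6.76% / 0.91 = 7.4286%
R_f (intercept) = 5.44% − 0.46 × 7.4286% = 2.0228%
E(R_Maddox) = R_f + β × MRP = 2.0228% + 1.76 × 7.4286% = 15.10%

15.10%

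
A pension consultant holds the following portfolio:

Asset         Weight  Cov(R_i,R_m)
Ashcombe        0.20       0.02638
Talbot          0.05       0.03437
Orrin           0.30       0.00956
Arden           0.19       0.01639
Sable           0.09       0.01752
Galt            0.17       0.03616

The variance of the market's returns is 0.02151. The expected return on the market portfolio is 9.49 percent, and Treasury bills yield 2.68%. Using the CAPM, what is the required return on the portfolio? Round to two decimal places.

9.23%

β_Ashcombe = 0.02638 / 0.02151 = 1.2264
β_Talbot = 0.03437 / 0.02151 = 1.5979
β_Orrin = 0.00956 / 0.02151 = 0.4444
β_Arden = 0.01639 / 0.02151 = 0.7620
β_Sable = 0.01752 / 0.02151 = 0.8145
β_Galt = 0.03616 / 0.02151 = 1.6811
β_P = Σ w_i β_i = 0.20×1.2264 + 0.05×1.5979 + 0.30×0.4444 + 0.19×0.7620 + 0.09×0.8145 + 0.17×1.6811 = 0.9624
MRP = 9.49% − 2.68% = 6.81%
E(R_P) = R_f + β_P × MRP = 2.68% + 0.9624 × 6.81% = 9.23%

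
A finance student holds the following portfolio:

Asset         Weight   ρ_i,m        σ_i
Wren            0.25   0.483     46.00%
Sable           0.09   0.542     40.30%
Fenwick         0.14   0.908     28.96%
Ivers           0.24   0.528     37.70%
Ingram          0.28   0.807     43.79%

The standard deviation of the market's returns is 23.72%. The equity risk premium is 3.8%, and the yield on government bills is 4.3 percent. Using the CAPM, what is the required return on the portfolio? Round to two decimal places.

β_Wren = 0.483 × 46.00% / 23.72% = 0.9367
β_Sable = 0.542 × 40.30% / 23.72% = 0.9209
β_Fenwick = 0.908 × 28.96% / 23.72% = 1.1086
β_Ivers = 0.528 × 37.70% / 23.72% = 0.8392
β_Ingram = 0.807 × 43.79% / 23.72% = 1.4898
β_P = Σ w_i β_i = 0.25×0.9367 + 0.09×0.9209 + 0.14×1.1086 + 0.24×0.8392 + 0.28×1.4898 = 1.0908
E(R_P) = R_f + β_P × MRP = 4.3% + 1.0908 × 3.8% = 8.45%

8.45%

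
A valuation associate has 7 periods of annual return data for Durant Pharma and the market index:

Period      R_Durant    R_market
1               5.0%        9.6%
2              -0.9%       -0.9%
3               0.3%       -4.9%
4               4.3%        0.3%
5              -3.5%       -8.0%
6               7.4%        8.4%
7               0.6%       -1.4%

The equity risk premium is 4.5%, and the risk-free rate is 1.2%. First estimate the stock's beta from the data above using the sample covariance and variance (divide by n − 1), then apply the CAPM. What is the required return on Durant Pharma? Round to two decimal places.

3.56%

Mean R_i = (5.0 − 0.9 + 0.3 + 4.3 − 3.5 + 7.4 + 0.6) / 7 = 1.8857%
Mean R_m = (9.6 − 0.9 − 4.9 + 0.3 − 8.0 + 8.4 − 1.4) / 7 = 0.4429%
Σ(R_i − R̄_i)(R_m − R̄_m) = 132.1043  ⇒  Cov = 132.1043 / 6 = 22.0174
Σ(R_m − R̄_m)² = 252.2171  ⇒  Var(R_m) = 252.2171 / 6 = 42.0362
β = Cov / Var(R_m) = 22.0174 / 42.0362 = 0.5238
E(R) = R_f + β × MRP = 1.2% + 0.5238 × 4.5% = 3.56%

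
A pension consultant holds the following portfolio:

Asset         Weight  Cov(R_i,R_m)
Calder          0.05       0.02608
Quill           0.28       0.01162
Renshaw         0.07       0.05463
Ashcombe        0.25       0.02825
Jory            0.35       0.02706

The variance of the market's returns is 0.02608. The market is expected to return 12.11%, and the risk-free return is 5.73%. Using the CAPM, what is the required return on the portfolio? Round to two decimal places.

β_Calder = 0.02608 / 0.02608 = 1.0000
β_Quill = 0.01162 / 0.02608 = 0.4456
β_Renshaw = 0.05463 / 0.02608 = 2.0947
β_Ashcombe = 0.02825 / 0.02608 = 1.0832
β_Jory = 0.02706 / 0.02608 = 1.0376
β_P = Σ w_i β_i = 0.05×1.0000 + 0.28×0.4456 + 0.07×2.0947 + 0.25×1.0832 + 0.35×1.0376 = 0.9554
MRP = 12.11% − 5.73% = 6.38%
E(R_P) = R_f + β_P × MRP = 5.73% + 0.9554 × 6.38% = 11.83%

11.83%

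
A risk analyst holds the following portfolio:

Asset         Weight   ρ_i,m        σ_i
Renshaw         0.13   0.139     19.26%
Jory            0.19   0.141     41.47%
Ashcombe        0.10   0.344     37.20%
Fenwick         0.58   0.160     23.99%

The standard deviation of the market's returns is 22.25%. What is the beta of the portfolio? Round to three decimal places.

β_Renshaw = 0.139 × 19.26% / 22.25% = 0.1203
β_Jory = 0.141 × 41.47% / 22.25% = 0.2628
β_Ashcombe = 0.344 × 37.20% / 22.25% = 0.5751
β_Fenwick = 0.160 × 23.99% / 22.25% = 0.1725
β_P = Σ w_i β_i = 0.13×0.1203 + 0.19×0.2628 + 0.10×0.5751 + 0.58×0.1725 = 0.2231

0.223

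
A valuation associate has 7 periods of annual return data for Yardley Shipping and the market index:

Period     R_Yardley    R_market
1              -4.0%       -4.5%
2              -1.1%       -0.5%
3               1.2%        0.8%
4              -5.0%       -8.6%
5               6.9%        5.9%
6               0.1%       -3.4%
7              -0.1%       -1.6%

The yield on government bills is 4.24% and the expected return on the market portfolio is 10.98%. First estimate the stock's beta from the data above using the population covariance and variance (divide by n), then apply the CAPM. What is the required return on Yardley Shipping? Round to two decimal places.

9.66%

Mean R_i = (-4.0 − 1.1 + 1.2 − 5.0 + 6.9 + 0.1 − 0.1) / 7 = -0.2857%
Mean R_m = (-4.5 − 0.5 + 0.8 − 8.6 + 5.9 − 3.4 − 1.6) / 7 = -1.7000%
Σ(R_i − R̄_i)(R_m − R̄_m) = 99.6400  ⇒  Cov = 99.6400 / 7 = 14.2343
Σ(R_m − R̄_m)² = 123.8000  ⇒  Var(R_m) = 123.8000 / 7 = 17.6857
β = Cov / Var(R_m) = 14.2343 / 17.6857 = 0.8048
MRP = 10.98% − 4.24% = 6.74%
E(R) = R_f + β × MRP = 4.24% + 0.8048 × 6.74% = 9.66%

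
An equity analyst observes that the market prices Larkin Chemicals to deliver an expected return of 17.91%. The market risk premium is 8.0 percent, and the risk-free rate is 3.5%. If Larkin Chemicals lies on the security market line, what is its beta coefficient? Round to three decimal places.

1.801

β = (E(R) − R_f) / MRP = (17.91% − 3.5%) / 8.0% = 14.41% / 8.0% = 1.801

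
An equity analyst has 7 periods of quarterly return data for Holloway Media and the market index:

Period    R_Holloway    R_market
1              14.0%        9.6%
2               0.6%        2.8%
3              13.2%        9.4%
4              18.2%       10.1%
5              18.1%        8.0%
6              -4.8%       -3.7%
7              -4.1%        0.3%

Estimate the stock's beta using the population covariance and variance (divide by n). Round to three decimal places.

1.785

Mean R_i = (14.0 + 0.6 + 13.2 + 18.2 + 18.1 − 4.8 − 4.1) / 7 = 7.8857%
Mean R_m = (9.6 + 2.8 + 9.4 + 10.1 + 8.0 − 3.7 + 0.3) / 7 = 5.2143%
Σ(R_i − R̄_i)(R_m − R̄_m) = 317.4814  ⇒  Cov = 317.4814 / 7 = 45.3545
Σ(R_m − R̄_m)² = 177.8286  ⇒  Var(R_m) = 177.8286 / 7 = 25.4041
β = Cov / Var(R_m) = 45.3545 / 25.4041 = 1.7853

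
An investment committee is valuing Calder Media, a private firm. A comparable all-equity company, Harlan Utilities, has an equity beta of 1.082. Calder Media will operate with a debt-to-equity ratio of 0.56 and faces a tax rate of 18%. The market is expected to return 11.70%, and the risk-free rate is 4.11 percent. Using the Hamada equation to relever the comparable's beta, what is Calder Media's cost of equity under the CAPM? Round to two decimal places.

β_L = β_U × [1 + (1 − t)(D/E)] = 1.082 × [1 + (1 − 0.18) × 0.56]
    = 1.082 × [1 + 0.82 × 0.56] = 1.082 × 1.4592 = 1.5789
MRP = 11.70% − 4.11% = 7.59%
E(R) = R_f + β_L × MRP = 4.11% + 1.5789 × 7.59% = 16.09%

16.09%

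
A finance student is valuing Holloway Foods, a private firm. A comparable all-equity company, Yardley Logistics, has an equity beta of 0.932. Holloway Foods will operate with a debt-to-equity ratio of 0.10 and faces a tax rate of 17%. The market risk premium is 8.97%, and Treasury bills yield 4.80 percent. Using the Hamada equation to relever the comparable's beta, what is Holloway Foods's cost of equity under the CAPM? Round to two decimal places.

β_L = β_U × [1 + (1 − t)(D/E)] = 0.932 × [1 + (1 − 0.17) × 0.10]
    = 0.932 × [1 + 0.83 × 0.10] = 0.932 × 1.0830 = 1.0094
E(R) = R_f + β_L × MRP = 4.80% + 1.0094 × 8.97% = 13.85%

13.85%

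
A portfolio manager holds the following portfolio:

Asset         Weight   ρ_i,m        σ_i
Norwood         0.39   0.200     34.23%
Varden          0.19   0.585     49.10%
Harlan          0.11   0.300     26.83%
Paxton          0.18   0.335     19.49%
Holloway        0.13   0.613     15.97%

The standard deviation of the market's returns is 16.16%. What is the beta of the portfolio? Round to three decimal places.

0.709

β_Norwood = 0.200 × 34.23% / 16.16% = 0.4236
β_Varden = 0.585 × 49.10% / 16.16% = 1.7774
β_Harlan = 0.300 × 26.83% / 16.16% = 0.4981
β_Paxton = 0.335 × 19.49% / 16.16% = 0.4040
β_Holloway = 0.613 × 15.97% / 16.16% = 0.6058
β_P = Σ w_i β_i = 0.39×0.4236 + 0.19×1.7774 + 0.11×0.4981 + 0.18×0.4040 + 0.13×0.6058 = 0.7092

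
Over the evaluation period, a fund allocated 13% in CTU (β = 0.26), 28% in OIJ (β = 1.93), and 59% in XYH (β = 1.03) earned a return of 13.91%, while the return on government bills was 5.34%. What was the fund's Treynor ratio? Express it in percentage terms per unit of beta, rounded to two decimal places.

β_P = 0.13×0.26 + 0.28×1.93 + 0.59×1.03 = 1.1819
Treynor = (R_P − R_f) / β_P = (13.91% − 5.34%) / 1.1819 = 8.57% / 1.1819 = 7.25%

7.25%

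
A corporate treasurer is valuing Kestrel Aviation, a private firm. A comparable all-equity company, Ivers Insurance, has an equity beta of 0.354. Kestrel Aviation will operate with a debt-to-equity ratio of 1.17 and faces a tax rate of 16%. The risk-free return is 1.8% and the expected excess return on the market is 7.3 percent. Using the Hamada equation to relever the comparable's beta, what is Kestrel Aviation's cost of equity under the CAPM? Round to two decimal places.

6.92%

β_L = β_U × [1 + (1 − t)(D/E)] = 0.354 × [1 + (1 − 0.16) × 1.17]
    = 0.354 × [1 + 0.84 × 1.17] = 0.354 × 1.9828 = 0.7019
E(R) = R_f + β_L × MRP = 1.8% + 0.7019 × 7.3% = 6.92%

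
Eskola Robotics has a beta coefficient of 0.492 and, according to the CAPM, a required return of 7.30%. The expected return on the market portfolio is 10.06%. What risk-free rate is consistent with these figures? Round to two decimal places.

E(R) = R_f + β(E(R_m) − R_f) = R_f(1 − β) + β·E(R_m)
7.30% = R_f × (1 − 0.492) + 0.492 × 10.06%
7.30% = R_f × 0.508 + 4.94952%
R_f = (7.30% − 4.94952%) / 0.508 = 4.63%

4.63%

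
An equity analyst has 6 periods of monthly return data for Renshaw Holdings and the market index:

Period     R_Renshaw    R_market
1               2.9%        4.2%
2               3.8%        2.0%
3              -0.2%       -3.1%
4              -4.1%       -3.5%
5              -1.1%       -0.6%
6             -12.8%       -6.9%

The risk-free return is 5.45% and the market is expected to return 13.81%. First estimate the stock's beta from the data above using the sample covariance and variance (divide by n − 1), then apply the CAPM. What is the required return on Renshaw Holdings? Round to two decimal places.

16.65%

Mean R_i = (2.9 + 3.8 − 0.2 − 4.1 − 1.1 − 12.8) / 6 = -1.9167%
Mean R_m = (4.2 + 2.0 − 3.1 − 3.5 − 0.6 − 6.9) / 6 = -1.3167%
Σ(R_i − R̄_i)(R_m − R̄_m) = 108.5883  ⇒  Cov = 108.5883 / 5 = 21.7177
Σ(R_m − R̄_m)² = 81.0683  ⇒  Var(R_m) = 81.0683 / 5 = 16.2137
β = Cov / Var(R_m) = 21.7177 / 16.2137 = 1.3395
MRP = 13.81% − 5.45% = 8.36%
E(R) = R_f + β × MRP = 5.45% + 1.3395 × 8.36% = 16.65%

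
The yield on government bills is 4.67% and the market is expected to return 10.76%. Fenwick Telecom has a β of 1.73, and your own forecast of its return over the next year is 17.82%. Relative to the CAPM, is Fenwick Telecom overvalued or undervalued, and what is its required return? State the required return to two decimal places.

MRP = 10.76% − 4.67% = 6.09%
Required return = R_f + β·MRP = 4.67% + 1.73 × 6.09% = 15.21%
Forecast 17.82% > required 15.21% → the stock plots above the SML → undervalued.

Undervalued; required return 15.21%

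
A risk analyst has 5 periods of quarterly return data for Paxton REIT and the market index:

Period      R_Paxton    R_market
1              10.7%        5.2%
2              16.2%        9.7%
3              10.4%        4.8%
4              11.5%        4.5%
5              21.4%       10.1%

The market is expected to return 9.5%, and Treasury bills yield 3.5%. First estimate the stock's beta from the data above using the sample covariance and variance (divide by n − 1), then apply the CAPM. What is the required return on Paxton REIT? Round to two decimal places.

Mean R_i = (10.7 + 16.2 + 10.4 + 11.5 + 21.4) / 5 = 14.0400%
Mean R_m = (5.2 + 9.7 + 4.8 + 4.5 + 10.1) / 5 = 6.8600%
Σ(R_i − R̄_i)(R_m − R̄_m) = 49.0180  ⇒  Cov = 49.0180 / 4 = 12.2545
Σ(R_m − R̄_m)² = 31.1320  ⇒  Var(R_m) = 31.1320 / 4 = 7.7830
β = Cov / Var(R_m) = 12.2545 / 7.7830 = 1.5745
MRP = 9.5% − 3.5% = 6.00%
E(R) = R_f + β × MRP = 3.5% + 1.5745 × 6.0% = 12.95%

12.95%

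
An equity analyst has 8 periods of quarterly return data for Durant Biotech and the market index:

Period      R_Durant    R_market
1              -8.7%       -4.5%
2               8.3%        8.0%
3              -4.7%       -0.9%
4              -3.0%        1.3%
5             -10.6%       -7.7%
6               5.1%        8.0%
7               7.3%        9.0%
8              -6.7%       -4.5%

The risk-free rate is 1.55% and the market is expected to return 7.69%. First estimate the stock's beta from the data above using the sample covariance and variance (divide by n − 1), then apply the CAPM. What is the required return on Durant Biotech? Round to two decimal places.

Mean R_i = (-8.7 + 8.3 − 4.7 − 3.0 − 10.6 + 5.1 + 7.3 − 6.7) / 8 = -1.6250%
Mean R_m = (-4.5 + 8.0 − 0.9 + 1.3 − 7.7 + 8.0 + 9.0 − 4.5) / 8 = 1.0875%
Σ(R_i − R̄_i)(R_m − R̄_m) = 338.2875  ⇒  Cov = 338.2875 / 7 = 48.3268
Σ(R_m − R̄_m)² = 301.8288  ⇒  Var(R_m) = 301.8288 / 7 = 43.1184
β = Cov / Var(R_m) = 48.3268 / 43.1184 = 1.1208
MRP = 7.69% − 1.55% = 6.14%
E(R) = R_f + β × MRP = 1.55% + 1.1208 × 6.14% = 8.43%

8.43%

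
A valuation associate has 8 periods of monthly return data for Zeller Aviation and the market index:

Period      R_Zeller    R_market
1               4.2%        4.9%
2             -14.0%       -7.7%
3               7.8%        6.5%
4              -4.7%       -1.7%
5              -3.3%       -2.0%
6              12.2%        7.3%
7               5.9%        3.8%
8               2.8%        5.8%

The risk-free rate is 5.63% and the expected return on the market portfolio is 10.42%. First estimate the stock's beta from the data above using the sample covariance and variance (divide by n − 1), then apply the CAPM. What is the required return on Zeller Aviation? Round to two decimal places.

Mean R_i = (4.2 − 14.0 + 7.8 − 4.7 − 3.3 + 12.2 + 5.9 + 2.8) / 8 = 1.3625%
Mean R_m = (4.9 − 7.7 + 6.5 − 1.7 − 2.0 + 7.3 + 3.8 + 5.8) / 8 = 2.1125%
Σ(R_i − R̄_i)(R_m − R̄_m) = 298.3638  ⇒  Cov = 298.3638 / 7 = 42.6234
Σ(R_m − R̄_m)² = 198.1088  ⇒  Var(R_m) = 198.1088 / 7 = 28.3013
β = Cov / Var(R_m) = 42.6234 / 28.3013 = 1.5061
MRP = 10.42% − 5.63% = 4.79%
E(R) = R_f + β × MRP = 5.63% + 1.5061 × 4.79% = 12.84%

12.84%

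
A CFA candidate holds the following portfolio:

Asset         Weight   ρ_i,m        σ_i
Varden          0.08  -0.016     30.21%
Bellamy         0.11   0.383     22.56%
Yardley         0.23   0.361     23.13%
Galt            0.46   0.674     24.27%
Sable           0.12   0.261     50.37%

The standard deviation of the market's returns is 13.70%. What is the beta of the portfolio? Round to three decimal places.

0.871

β_Varden = -0.016 × 30.21% / 13.70% = -0.0353
β_Bellamy = 0.383 × 22.56% / 13.70% = 0.6307
β_Yardley = 0.361 × 23.13% / 13.70% = 0.6095
β_Galt = 0.674 × 24.27% / 13.70% = 1.1940
β_Sable = 0.261 × 50.37% / 13.70% = 0.9596
β_P = Σ w_i β_i = 0.08×-0.0353 + 0.11×0.6307 + 0.23×0.6095 + 0.46×1.1940 + 0.12×0.9596 = 0.8711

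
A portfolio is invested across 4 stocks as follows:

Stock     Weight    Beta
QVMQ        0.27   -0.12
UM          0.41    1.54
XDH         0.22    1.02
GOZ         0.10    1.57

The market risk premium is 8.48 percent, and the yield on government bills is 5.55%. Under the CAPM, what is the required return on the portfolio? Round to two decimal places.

13.86%

β_P = Σ w_i β_i = 0.27×-0.12 + 0.41×1.54 + 0.22×1.02 + 0.10×1.57 = 0.9804
E(R_P) = R_f + β_P × MRP = 5.55% + 0.9804 × 8.48% = 13.86%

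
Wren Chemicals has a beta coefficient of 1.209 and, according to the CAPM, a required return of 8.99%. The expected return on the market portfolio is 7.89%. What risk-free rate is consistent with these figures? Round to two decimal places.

E(R) = R_f + β(E(R_m) − R_f) = R_f(1 − β) + β·E(R_m)
8.99% = R_f × (1 − 1.209) + 1.209 × 7.89%
8.99% = R_f × -0.209 + 9.53901%
R_f = (8.99% − 9.53901%) / -0.209 = 2.63%

2.63%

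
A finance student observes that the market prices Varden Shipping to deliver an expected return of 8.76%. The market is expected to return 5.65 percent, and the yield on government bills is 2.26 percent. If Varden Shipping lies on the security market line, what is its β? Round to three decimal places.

1.917

MRP = 5.65% − 2.26% = 3.39%
β = (E(R) − R_f) / MRP = (8.76% − 2.26%) / 3.39% = 6.50% / 3.39% = 1.917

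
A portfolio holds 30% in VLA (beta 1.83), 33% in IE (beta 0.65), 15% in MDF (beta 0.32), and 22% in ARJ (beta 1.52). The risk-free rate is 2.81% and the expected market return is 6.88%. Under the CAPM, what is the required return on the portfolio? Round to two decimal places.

7.47%

β_P = Σ w_i β_i = 0.30×1.83 + 0.33×0.65 + 0.15×0.32 + 0.22×1.52 = 1.1459
MRP = 6.88% − 2.81% = 4.07%
E(R_P) = R_f + β_P × MRP = 2.81% + 1.1459 × 4.07% = 7.47%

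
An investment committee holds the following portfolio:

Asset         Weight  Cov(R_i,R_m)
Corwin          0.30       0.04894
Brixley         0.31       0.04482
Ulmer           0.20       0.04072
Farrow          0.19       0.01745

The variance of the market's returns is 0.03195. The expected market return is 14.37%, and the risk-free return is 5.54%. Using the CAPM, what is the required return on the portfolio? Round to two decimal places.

16.60%

β_Corwin = 0.04894 / 0.03195 = 1.5318
β_Brixley = 0.04482 / 0.03195 = 1.4028
β_Ulmer = 0.04072 / 0.03195 = 1.2745
β_Farrow = 0.01745 / 0.03195 = 0.5462
β_P = Σ w_i β_i = 0.30×1.5318 + 0.31×1.4028 + 0.20×1.2745 + 0.19×0.5462 = 1.2531
MRP = 14.37% − 5.54% = 8.83%
E(R_P) = R_f + β_P × MRP = 5.54% + 1.2531 × 8.83% = 16.60%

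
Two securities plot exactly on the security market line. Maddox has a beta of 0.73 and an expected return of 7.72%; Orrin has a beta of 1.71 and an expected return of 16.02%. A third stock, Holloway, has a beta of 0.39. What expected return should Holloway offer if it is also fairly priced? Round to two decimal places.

4.84%

MRP (SML slope) = (16.02% − 7.72%) / (1.71 − 0.73) = 8.30% / 0.98 = 8.4694%
R_f (intercept) = 7.72% − 0.73 × 8.4694% = 1.5373%
E(R_Holloway) = R_f + β × MRP = 1.5373% + 0.39 × 8.4694% = 4.84%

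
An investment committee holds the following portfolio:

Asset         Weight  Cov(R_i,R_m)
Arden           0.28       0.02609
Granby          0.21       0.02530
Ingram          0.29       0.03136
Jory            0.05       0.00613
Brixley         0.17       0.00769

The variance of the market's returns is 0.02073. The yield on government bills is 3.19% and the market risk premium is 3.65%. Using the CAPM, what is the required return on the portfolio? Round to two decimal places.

β_Arden = 0.02609 / 0.02073 = 1.2586
β_Granby = 0.02530 / 0.02073 = 1.2205
β_Ingram = 0.03136 / 0.02073 = 1.5128
β_Jory = 0.00613 / 0.02073 = 0.2957
β_Brixley = 0.00769 / 0.02073 = 0.3710
β_P = Σ w_i β_i = 0.28×1.2586 + 0.21×1.2205 + 0.29×1.5128 + 0.05×0.2957 + 0.17×0.3710 = 1.1253
E(R_P) = R_f + β_P × MRP = 3.19% + 1.1253 × 3.65% = 7.30%

7.30%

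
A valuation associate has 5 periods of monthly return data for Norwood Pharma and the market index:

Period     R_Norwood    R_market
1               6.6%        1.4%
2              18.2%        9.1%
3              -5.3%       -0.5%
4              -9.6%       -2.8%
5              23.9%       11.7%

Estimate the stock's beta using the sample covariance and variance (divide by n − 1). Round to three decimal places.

Mean R_i = (6.6 + 18.2 − 5.3 − 9.6 + 23.9) / 5 = 6.7600%
Mean R_m = (1.4 + 9.1 − 0.5 − 2.8 + 11.7) / 5 = 3.7800%
Σ(R_i − R̄_i)(R_m − R̄_m) = 356.2560  ⇒  Cov = 356.2560 / 4 = 89.0640
Σ(R_m − R̄_m)² = 158.3080  ⇒  Var(R_m) = 158.3080 / 4 = 39.5770
β = Cov / Var(R_m) = 89.0640 / 39.5770 = 2.2504

2.250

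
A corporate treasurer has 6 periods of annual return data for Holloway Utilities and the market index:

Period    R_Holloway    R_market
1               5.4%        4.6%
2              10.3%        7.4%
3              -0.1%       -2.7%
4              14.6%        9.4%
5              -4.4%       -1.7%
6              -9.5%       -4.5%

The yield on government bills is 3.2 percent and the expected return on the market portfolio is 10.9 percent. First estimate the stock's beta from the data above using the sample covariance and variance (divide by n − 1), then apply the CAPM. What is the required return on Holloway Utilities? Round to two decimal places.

14.83%

Mean R_i = (5.4 + 10.3 − 0.1 + 14.6 − 4.4 − 9.5) / 6 = 2.7167%
Mean R_m = (4.6 + 7.4 − 2.7 + 9.4 − 1.7 − 4.5) / 6 = 2.0833%
Σ(R_i − R̄_i)(R_m − R̄_m) = 254.8417  ⇒  Cov = 254.8417 / 5 = 50.9683
Σ(R_m − R̄_m)² = 168.6683  ⇒  Var(R_m) = 168.6683 / 5 = 33.7337
β = Cov / Var(R_m) = 50.9683 / 33.7337 = 1.5109
MRP = 10.9% − 3.2% = 7.70%
E(R) = R_f + β × MRP = 3.2% + 1.5109 × 7.7% = 14.83%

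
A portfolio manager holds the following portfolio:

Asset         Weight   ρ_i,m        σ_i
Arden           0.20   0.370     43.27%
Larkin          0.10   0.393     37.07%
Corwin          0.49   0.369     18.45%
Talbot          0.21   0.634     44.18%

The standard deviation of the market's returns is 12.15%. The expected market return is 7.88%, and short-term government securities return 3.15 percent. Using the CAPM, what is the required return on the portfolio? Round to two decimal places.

β_Arden = 0.370 × 43.27% / 12.15% = 1.3177
β_Larkin = 0.393 × 37.07% / 12.15% = 1.1991
β_Corwin = 0.369 × 18.45% / 12.15% = 0.5603
β_Talbot = 0.634 × 44.18% / 12.15% = 2.3054
β_P = Σ w_i β_i = 0.20×1.3177 + 0.10×1.1991 + 0.49×0.5603 + 0.21×2.3054 = 1.1421
MRP = 7.88% − 3.15% = 4.73%
E(R_P) = R_f + β_P × MRP = 3.15% + 1.1421 × 4.73% = 8.55%

8.55%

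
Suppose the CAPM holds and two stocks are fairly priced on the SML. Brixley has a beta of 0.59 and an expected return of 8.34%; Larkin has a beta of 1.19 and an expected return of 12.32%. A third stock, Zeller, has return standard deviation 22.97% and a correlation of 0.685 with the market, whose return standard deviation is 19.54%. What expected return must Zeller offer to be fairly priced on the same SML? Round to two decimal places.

9.77%

MRP = (12.32% − 8.34%) / (1.19 − 0.59) = 6.6333%
R_f = 8.34% − 0.59 × 6.6333% = 4.4264%
β_Zeller = ρ·σ_i/σ_m = 0.685 × 22.97 / 19.54 = 0.8052
E(R_Zeller) = R_f + β × MRP = 4.4264% + 0.8052 × 6.6333% = 9.77%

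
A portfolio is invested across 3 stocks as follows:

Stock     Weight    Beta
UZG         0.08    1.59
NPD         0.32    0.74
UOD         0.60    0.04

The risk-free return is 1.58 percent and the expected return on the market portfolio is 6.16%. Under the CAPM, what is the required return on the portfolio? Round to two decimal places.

3.36%

β_P = Σ w_i β_i = 0.08×1.59 + 0.32×0.74 + 0.60×0.04 = 0.3880
MRP = 6.16% − 1.58% = 4.58%
E(R_P) = R_f + β_P × MRP = 1.58% + 0.3880 × 4.58% = 3.36%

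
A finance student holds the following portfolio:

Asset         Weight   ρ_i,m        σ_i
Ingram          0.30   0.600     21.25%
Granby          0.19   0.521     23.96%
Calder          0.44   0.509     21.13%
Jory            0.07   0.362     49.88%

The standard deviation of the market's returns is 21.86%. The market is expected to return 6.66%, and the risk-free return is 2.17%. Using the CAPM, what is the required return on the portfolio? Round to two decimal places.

β_Ingram = 0.600 × 21.25% / 21.86% = 0.5833
β_Granby = 0.521 × 23.96% / 21.86% = 0.5711
β_Calder = 0.509 × 21.13% / 21.86% = 0.4920
β_Jory = 0.362 × 49.88% / 21.86% = 0.8260
β_P = Σ w_i β_i = 0.30×0.5833 + 0.19×0.5711 + 0.44×0.4920 + 0.07×0.8260 = 0.5578
MRP = 6.66% − 2.17% = 4.49%
E(R_P) = R_f + β_P × MRP = 2.17% + 0.5578 × 4.49% = 4.67%

4.67%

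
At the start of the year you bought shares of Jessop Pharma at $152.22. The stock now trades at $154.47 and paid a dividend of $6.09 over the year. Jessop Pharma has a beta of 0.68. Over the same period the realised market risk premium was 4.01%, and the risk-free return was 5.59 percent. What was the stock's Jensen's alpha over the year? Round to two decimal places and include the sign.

-2.84%

Realised HPR = (P1 + D1 − P0) / P0 = (154.47 + 6.09 − 152.22) / 152.22 = 8.34 / 152.22 = 5.4789%
CAPM required = R_f + β·MRP = 5.59% + 0.68 × 4.01% = 8.3168%
α = realised − required = 5.4789% − 8.3168% = -2.84%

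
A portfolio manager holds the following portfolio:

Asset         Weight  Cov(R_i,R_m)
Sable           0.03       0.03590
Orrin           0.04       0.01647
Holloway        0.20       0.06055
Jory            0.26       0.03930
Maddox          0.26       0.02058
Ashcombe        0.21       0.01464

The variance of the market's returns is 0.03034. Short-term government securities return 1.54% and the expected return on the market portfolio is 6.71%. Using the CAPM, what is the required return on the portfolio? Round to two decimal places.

β_Sable = 0.03590 / 0.03034 = 1.1833
β_Orrin = 0.01647 / 0.03034 = 0.5428
β_Holloway = 0.06055 / 0.03034 = 1.9957
β_Jory = 0.03930 / 0.03034 = 1.2953
β_Maddox = 0.02058 / 0.03034 = 0.6783
β_Ashcombe = 0.01464 / 0.03034 = 0.4825
β_P = Σ w_i β_i = 0.03×1.1833 + 0.04×0.5428 + 0.20×1.9957 + 0.26×1.2953 + 0.26×0.6783 + 0.21×0.4825 = 1.0708
MRP = 6.71% − 1.54% = 5.17%
E(R_P) = R_f + β_P × MRP = 1.54% + 1.0708 × 5.17% = 7.08%

7.08%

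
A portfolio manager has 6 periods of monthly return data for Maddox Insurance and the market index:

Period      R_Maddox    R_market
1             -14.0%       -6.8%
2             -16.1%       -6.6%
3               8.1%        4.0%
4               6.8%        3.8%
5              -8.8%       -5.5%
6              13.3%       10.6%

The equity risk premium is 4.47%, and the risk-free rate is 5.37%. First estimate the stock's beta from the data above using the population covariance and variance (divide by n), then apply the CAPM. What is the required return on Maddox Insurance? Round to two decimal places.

Mean R_i = (-14.0 − 16.1 + 8.1 + 6.8 − 8.8 + 13.3) / 6 = -1.7833%
Mean R_m = (-6.8 − 6.6 + 4.0 + 3.8 − 5.5 + 10.6) / 6 = -0.0833%
Σ(R_i − R̄_i)(R_m − R̄_m) = 448.1883  ⇒  Cov = 448.1883 / 6 = 74.6981
Σ(R_m − R̄_m)² = 262.8083  ⇒  Var(R_m) = 262.8083 / 6 = 43.8014
β = Cov / Var(R_m) = 74.6981 / 43.8014 = 1.7054
E(R) = R_f + β × MRP = 5.37% + 1.7054 × 4.47% = 12.99%

12.99%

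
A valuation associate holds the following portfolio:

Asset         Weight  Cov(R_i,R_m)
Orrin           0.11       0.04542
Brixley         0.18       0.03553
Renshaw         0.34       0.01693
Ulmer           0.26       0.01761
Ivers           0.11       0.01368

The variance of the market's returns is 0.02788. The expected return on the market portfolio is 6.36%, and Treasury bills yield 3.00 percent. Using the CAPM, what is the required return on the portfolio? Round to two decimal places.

β_Orrin = 0.04542 / 0.02788 = 1.6291
β_Brixley = 0.03553 / 0.02788 = 1.2744
β_Renshaw = 0.01693 / 0.02788 = 0.6072
β_Ulmer = 0.01761 / 0.02788 = 0.6316
β_Ivers = 0.01368 / 0.02788 = 0.4907
β_P = Σ w_i β_i = 0.11×1.6291 + 0.18×1.2744 + 0.34×0.6072 + 0.26×0.6316 + 0.11×0.4907 = 0.8332
MRP = 6.36% − 3.00% = 3.36%
E(R_P) = R_f + β_P × MRP = 3.00% + 0.8332 × 3.36% = 5.80%

5.80%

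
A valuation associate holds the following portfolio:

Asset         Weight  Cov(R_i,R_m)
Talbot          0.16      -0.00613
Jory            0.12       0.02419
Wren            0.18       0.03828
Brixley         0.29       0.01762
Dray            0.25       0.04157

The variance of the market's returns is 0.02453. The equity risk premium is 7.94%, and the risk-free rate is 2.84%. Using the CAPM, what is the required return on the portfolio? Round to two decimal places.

β_Talbot = -0.00613 / 0.02453 = -0.2499
β_Jory = 0.02419 / 0.02453 = 0.9861
β_Wren = 0.03828 / 0.02453 = 1.5605
β_Brixley = 0.01762 / 0.02453 = 0.7183
β_Dray = 0.04157 / 0.02453 = 1.6947
β_P = Σ w_i β_i = 0.16×-0.2499 + 0.12×0.9861 + 0.18×1.5605 + 0.29×0.7183 + 0.25×1.6947 = 0.9912
E(R_P) = R_f + β_P × MRP = 2.84% + 0.9912 × 7.94% = 10.71%

10.71%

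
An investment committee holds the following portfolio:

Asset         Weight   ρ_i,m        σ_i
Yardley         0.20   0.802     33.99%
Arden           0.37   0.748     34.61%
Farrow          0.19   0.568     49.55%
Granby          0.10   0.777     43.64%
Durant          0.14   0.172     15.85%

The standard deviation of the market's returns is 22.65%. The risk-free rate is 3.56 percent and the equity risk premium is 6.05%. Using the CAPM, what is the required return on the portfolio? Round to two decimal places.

β_Yardley = 0.802 × 33.99% / 22.65% = 1.2035
β_Arden = 0.748 × 34.61% / 22.65% = 1.1430
β_Farrow = 0.568 × 49.55% / 22.65% = 1.2426
β_Granby = 0.777 × 43.64% / 22.65% = 1.4971
β_Durant = 0.172 × 15.85% / 22.65% = 0.1204
β_P = Σ w_i β_i = 0.20×1.2035 + 0.37×1.1430 + 0.19×1.2426 + 0.10×1.4971 + 0.14×0.1204 = 1.0663
E(R_P) = R_f + β_P × MRP = 3.56% + 1.0663 × 6.05% = 10.01%

10.01%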